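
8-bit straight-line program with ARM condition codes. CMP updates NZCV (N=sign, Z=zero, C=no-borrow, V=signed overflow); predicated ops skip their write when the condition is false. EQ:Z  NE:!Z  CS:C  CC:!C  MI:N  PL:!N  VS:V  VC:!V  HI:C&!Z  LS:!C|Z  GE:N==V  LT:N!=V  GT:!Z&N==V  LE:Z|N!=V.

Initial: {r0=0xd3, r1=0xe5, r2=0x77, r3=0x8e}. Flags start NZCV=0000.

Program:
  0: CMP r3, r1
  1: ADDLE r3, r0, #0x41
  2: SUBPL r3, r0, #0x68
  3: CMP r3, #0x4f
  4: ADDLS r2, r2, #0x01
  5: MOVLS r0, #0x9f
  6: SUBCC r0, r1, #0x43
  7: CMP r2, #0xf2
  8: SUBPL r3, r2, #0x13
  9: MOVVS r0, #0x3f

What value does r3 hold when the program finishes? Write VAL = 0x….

VAL = 0x14

0: ✓ CMP  NZCV=1000
1: ✓ ADDLE  r3←0x14
2: · SUBPL
3: ✓ CMP  NZCV=1000
4: ✓ ADDLS  r2←0x78
5: ✓ MOVLS  r0←0x9f
6: ✓ SUBCC  r0←0xa2
7: ✓ CMP  NZCV=1001
8: · SUBPL
9: ✓ MOVVS  r0←0x3f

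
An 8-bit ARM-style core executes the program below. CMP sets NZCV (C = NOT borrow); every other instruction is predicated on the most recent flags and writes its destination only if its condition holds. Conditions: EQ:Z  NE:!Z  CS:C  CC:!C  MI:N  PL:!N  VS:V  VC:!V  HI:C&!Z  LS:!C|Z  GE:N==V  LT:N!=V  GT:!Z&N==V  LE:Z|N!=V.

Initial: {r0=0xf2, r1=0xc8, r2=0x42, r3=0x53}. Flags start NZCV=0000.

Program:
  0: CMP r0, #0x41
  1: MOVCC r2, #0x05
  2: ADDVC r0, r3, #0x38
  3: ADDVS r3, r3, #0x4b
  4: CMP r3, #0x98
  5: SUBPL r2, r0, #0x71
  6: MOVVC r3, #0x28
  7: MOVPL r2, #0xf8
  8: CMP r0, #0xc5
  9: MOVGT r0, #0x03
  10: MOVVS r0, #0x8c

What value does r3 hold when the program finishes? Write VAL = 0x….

VAL = 0x53

[0] flags=1010 → (cmp)
[1] flags=1010 CC?F → skip
[2] flags=1010 VC?T → r0=0x8b
[3] flags=1010 VS?F → skip
[4] flags=1001 → (cmp)
[5] flags=1001 PL?F → skip
[6] flags=1001 VC?F → skip
[7] flags=1001 PL?F → skip
[8] flags=1000 → (cmp)
[9] flags=1000 GT?F → skip
[10] flags=1000 VS?F → skip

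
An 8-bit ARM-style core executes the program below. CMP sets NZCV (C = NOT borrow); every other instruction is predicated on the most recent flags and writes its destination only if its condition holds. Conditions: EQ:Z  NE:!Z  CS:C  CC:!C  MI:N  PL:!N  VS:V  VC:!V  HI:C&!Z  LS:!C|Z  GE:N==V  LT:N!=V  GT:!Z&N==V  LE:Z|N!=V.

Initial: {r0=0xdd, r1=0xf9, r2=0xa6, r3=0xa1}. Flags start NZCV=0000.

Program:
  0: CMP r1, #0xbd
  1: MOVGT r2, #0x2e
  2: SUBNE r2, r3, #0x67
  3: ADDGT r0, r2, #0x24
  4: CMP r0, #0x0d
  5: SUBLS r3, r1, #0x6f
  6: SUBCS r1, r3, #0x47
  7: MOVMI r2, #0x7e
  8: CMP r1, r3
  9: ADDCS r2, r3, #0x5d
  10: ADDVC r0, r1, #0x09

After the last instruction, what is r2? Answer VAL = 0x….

[0] flags=0010 → (cmp)
[1] flags=0010 GT?T → r2=0x2e
[2] flags=0010 NE?T → r2=0x3a
[3] flags=0010 GT?T → r0=0x5e
[4] flags=0010 → (cmp)
[5] flags=0010 LS?F → skip
[6] flags=0010 CS?T → r1=0x5a
[7] flags=0010 MI?F → skip
[8] flags=1001 → (cmp)
[9] flags=1001 CS?F → skip
[10] flags=1001 VC?F → skip

VAL = 0x3a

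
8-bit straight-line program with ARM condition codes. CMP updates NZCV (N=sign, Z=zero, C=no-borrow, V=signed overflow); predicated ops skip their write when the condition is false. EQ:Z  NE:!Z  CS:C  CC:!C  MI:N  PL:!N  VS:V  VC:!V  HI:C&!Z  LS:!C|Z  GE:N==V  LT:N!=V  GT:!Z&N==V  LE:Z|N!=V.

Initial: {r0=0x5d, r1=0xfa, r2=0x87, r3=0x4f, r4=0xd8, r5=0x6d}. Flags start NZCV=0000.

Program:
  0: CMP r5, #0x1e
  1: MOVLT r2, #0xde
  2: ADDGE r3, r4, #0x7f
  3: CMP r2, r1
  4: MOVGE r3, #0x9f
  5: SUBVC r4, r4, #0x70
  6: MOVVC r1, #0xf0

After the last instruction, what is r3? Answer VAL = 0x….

VAL = 0x57

[0] flags=0010 → (cmp)
[1] flags=0010 LT?F → skip
[2] flags=0010 GE?T → r3=0x57
[3] flags=1000 → (cmp)
[4] flags=1000 GE?F → skip
[5] flags=1000 VC?T → r4=0x68
[6] flags=1000 VC?T → r1=0xf0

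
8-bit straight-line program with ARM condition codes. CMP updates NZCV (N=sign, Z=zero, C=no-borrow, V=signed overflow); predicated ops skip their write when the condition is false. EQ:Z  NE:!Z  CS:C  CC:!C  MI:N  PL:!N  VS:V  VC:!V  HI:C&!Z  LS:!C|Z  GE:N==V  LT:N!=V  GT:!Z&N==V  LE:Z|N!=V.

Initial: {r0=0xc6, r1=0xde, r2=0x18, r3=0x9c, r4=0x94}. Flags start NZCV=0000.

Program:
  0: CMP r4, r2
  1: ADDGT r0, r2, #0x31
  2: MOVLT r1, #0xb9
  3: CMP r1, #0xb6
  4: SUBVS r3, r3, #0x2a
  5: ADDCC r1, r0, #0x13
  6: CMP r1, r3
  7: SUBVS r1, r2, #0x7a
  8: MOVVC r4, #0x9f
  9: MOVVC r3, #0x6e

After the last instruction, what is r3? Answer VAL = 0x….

VAL = 0x6e

0: ✓ CMP  NZCV=0011
1: · ADDGT
2: ✓ MOVLT  r1←0xb9
3: ✓ CMP  NZCV=0010
4: · SUBVS
5: · ADDCC
6: ✓ CMP  NZCV=0010
7: · SUBVS
8: ✓ MOVVC  r4←0x9f
9: ✓ MOVVC  r3←0x6e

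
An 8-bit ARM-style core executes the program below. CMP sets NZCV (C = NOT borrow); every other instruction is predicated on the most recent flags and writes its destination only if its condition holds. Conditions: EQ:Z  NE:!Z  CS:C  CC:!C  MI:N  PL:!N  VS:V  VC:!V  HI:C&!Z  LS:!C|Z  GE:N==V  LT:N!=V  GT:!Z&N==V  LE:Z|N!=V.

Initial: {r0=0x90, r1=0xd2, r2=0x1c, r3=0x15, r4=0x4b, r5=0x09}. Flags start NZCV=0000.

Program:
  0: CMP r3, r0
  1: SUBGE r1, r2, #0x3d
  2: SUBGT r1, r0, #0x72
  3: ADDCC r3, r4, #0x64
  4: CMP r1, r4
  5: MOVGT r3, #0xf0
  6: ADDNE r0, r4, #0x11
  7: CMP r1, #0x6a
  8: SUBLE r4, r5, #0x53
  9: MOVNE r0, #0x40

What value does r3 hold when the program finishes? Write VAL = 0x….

VAL = 0xaf

[0] flags=1001 → (cmp)
[1] flags=1001 GE?T → r1=0xdf
[2] flags=1001 GT?T → r1=0x1e
[3] flags=1001 CC?T → r3=0xaf
[4] flags=1000 → (cmp)
[5] flags=1000 GT?F → skip
[6] flags=1000 NE?T → r0=0x5c
[7] flags=1000 → (cmp)
[8] flags=1000 LE?T → r4=0xb6
[9] flags=1000 NE?T → r0=0x40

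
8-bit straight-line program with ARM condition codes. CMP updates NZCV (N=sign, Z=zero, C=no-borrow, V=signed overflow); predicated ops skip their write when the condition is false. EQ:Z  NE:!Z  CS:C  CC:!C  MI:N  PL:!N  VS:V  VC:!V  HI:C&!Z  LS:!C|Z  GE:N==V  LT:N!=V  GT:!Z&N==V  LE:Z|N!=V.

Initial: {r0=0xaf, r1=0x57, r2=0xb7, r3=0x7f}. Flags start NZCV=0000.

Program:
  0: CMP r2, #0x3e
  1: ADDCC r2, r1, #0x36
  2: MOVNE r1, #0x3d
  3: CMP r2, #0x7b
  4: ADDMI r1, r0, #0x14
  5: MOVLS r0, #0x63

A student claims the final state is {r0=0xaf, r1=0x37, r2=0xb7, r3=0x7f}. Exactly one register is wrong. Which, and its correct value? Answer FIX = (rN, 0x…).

[0] flags=0011 → (cmp)
[1] flags=0011 CC?F → skip
[2] flags=0011 NE?T → r1=0x3d
[3] flags=0011 → (cmp)
[4] flags=0011 MI?F → skip
[5] flags=0011 LS?F → skip

FIX = (r1, 0x3d)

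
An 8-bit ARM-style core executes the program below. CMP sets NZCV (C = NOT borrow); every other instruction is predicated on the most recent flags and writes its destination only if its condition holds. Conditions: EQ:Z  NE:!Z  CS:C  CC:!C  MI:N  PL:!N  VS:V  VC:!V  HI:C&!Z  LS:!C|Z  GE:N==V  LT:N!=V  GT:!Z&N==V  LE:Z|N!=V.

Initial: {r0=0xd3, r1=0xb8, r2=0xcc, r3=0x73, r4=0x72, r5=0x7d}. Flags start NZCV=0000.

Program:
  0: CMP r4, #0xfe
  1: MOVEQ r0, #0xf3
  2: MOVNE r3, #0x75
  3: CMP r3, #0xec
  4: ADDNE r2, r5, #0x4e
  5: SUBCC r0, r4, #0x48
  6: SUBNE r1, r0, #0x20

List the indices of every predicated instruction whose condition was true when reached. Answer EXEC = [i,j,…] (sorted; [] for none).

0: ✓ CMP  NZCV=0000
1: · MOVEQ
2: ✓ MOVNE  r3←0x75
3: ✓ CMP  NZCV=1001
4: ✓ ADDNE  r2←0xcb
5: ✓ SUBCC  r0←0x2a
6: ✓ SUBNE  r1←0x0a

EXEC = [2,4,5,6]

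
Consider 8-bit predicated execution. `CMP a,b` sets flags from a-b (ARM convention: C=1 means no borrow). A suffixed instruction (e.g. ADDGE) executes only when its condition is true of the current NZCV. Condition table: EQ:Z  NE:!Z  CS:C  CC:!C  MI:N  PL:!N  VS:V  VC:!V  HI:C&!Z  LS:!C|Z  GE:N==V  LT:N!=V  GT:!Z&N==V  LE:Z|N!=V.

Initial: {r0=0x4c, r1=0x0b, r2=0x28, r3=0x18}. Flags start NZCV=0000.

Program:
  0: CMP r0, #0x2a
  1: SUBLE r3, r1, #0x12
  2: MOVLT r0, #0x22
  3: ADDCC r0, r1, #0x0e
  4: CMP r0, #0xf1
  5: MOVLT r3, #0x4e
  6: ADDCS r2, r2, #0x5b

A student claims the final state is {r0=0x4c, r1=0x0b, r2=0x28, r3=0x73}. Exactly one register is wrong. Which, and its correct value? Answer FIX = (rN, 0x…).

FIX = (r3, 0x18)

0: ✓ CMP  NZCV=0010
1: · SUBLE
2: · MOVLT
3: · ADDCC
4: ✓ CMP  NZCV=0000
5: · MOVLT
6: · ADDCS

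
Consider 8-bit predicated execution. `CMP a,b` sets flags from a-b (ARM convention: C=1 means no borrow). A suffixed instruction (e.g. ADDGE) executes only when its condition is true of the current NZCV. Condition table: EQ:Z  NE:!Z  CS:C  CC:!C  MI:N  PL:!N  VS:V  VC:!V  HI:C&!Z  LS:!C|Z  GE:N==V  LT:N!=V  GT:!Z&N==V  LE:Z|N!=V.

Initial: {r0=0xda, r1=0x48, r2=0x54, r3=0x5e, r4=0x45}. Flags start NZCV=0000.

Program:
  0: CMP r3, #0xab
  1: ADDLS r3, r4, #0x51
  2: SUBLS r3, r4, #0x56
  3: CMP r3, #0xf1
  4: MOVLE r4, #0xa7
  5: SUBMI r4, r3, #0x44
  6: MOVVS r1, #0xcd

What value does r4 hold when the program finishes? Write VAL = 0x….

VAL = 0xab

0: ✓ CMP  NZCV=1001
1: ✓ ADDLS  r3←0x96
2: ✓ SUBLS  r3←0xef
3: ✓ CMP  NZCV=1000
4: ✓ MOVLE  r4←0xa7
5: ✓ SUBMI  r4←0xab
6: · MOVVS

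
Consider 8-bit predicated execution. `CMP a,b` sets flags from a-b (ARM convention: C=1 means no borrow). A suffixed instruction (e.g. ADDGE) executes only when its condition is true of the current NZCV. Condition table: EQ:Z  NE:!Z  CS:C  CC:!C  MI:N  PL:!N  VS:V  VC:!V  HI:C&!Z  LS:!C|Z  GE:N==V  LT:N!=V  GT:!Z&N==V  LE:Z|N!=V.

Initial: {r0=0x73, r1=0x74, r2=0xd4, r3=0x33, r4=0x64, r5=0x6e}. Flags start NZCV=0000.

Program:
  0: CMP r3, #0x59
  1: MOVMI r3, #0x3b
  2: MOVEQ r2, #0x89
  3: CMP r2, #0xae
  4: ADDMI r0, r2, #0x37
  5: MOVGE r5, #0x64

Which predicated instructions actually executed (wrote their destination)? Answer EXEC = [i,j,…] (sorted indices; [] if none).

[0] flags=1000 → (cmp)
[1] flags=1000 MI?T → r3=0x3b
[2] flags=1000 EQ?F → skip
[3] flags=0010 → (cmp)
[4] flags=0010 MI?F → skip
[5] flags=0010 GE?T → r5=0x64

EXEC = [1,5]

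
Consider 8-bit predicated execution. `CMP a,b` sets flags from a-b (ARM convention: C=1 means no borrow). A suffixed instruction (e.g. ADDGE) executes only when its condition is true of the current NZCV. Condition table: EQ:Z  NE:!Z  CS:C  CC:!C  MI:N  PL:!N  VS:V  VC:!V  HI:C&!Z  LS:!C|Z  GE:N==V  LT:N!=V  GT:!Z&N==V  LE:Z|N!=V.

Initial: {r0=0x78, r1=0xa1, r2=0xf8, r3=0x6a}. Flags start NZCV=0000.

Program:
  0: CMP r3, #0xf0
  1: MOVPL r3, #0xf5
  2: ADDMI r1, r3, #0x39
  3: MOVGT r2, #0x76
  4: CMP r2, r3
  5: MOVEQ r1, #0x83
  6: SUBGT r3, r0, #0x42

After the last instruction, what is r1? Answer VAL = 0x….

VAL = 0xa1

[0] flags=0000 → (cmp)
[1] flags=0000 PL?T → r3=0xf5
[2] flags=0000 MI?F → skip
[3] flags=0000 GT?T → r2=0x76
[4] flags=1001 → (cmp)
[5] flags=1001 EQ?F → skip
[6] flags=1001 GT?T → r3=0x36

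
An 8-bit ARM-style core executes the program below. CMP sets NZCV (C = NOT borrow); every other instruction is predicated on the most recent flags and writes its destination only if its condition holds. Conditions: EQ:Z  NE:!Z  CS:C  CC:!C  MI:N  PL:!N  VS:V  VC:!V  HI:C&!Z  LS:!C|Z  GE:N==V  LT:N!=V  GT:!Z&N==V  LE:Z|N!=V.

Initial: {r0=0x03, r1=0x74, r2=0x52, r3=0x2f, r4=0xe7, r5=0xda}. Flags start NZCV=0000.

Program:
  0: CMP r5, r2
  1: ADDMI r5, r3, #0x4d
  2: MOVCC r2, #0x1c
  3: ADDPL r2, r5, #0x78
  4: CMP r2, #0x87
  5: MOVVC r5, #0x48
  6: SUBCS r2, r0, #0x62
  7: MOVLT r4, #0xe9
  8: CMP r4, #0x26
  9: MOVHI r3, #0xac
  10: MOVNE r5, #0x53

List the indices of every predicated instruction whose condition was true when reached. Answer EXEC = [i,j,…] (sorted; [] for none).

0: ✓ CMP  NZCV=1010
1: ✓ ADDMI  r5←0x7c
2: · MOVCC
3: · ADDPL
4: ✓ CMP  NZCV=1001
5: · MOVVC
6: · SUBCS
7: · MOVLT
8: ✓ CMP  NZCV=1010
9: ✓ MOVHI  r3←0xac
10: ✓ MOVNE  r5←0x53

EXEC = [1,9,10]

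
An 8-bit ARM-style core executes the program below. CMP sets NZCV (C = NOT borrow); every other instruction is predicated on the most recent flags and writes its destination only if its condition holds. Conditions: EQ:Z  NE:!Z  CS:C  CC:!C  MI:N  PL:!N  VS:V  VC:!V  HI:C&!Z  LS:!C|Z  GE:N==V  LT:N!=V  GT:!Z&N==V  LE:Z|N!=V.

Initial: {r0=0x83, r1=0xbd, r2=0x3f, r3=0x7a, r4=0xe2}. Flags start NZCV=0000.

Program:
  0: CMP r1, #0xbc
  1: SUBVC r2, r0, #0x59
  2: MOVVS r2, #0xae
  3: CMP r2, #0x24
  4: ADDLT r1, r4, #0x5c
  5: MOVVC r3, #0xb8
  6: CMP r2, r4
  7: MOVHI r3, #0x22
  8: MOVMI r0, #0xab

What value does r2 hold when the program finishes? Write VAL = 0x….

0: ✓ CMP  NZCV=0010
1: ✓ SUBVC  r2←0x2a
2: · MOVVS
3: ✓ CMP  NZCV=0010
4: · ADDLT
5: ✓ MOVVC  r3←0xb8
6: ✓ CMP  NZCV=0000
7: · MOVHI
8: · MOVMI

VAL = 0x2a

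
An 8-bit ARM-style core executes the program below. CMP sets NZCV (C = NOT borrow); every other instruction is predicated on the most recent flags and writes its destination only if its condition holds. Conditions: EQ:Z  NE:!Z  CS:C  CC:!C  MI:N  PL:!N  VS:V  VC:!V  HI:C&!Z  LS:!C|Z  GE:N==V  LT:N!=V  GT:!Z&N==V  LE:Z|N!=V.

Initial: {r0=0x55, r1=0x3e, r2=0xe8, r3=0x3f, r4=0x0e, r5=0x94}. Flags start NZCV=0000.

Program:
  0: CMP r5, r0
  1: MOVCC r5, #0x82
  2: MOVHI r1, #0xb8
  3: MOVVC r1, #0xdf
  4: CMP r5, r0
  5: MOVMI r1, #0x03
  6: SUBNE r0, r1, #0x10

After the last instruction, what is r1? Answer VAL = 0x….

VAL = 0xb8

[0] flags=0011 → (cmp)
[1] flags=0011 CC?F → skip
[2] flags=0011 HI?T → r1=0xb8
[3] flags=0011 VC?F → skip
[4] flags=0011 → (cmp)
[5] flags=0011 MI?F → skip
[6] flags=0011 NE?T → r0=0xa8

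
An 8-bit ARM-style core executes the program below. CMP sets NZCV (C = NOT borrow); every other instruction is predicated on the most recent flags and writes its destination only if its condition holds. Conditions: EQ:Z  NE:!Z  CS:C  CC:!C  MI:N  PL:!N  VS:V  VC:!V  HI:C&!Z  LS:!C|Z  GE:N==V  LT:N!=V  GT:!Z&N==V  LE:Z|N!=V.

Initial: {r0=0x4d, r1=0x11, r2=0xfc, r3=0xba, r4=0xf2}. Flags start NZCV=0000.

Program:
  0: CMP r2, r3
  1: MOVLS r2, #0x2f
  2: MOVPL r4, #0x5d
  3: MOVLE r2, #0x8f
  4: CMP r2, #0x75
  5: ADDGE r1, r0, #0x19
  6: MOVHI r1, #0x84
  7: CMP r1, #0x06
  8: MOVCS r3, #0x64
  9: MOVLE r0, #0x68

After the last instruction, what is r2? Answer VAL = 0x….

VAL = 0xfc

0: ✓ CMP  NZCV=0010
1: · MOVLS
2: ✓ MOVPL  r4←0x5d
3: · MOVLE
4: ✓ CMP  NZCV=1010
5: · ADDGE
6: ✓ MOVHI  r1←0x84
7: ✓ CMP  NZCV=0011
8: ✓ MOVCS  r3←0x64
9: ✓ MOVLE  r0←0x68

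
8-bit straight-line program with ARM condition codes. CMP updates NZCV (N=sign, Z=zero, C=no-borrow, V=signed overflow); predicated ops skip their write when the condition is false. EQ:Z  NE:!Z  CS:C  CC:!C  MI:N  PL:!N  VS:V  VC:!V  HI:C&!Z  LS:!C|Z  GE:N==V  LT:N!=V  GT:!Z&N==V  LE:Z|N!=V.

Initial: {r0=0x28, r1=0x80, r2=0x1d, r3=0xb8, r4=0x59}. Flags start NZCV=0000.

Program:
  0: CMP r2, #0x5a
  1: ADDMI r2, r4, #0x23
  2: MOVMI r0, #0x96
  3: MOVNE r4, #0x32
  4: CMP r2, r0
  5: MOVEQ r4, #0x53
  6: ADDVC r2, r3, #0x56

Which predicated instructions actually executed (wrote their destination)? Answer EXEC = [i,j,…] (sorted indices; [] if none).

EXEC = [1,2,3]

0: ✓ CMP  NZCV=1000
1: ✓ ADDMI  r2←0x7c
2: ✓ MOVMI  r0←0x96
3: ✓ MOVNE  r4←0x32
4: ✓ CMP  NZCV=1001
5: · MOVEQ
6: · ADDVC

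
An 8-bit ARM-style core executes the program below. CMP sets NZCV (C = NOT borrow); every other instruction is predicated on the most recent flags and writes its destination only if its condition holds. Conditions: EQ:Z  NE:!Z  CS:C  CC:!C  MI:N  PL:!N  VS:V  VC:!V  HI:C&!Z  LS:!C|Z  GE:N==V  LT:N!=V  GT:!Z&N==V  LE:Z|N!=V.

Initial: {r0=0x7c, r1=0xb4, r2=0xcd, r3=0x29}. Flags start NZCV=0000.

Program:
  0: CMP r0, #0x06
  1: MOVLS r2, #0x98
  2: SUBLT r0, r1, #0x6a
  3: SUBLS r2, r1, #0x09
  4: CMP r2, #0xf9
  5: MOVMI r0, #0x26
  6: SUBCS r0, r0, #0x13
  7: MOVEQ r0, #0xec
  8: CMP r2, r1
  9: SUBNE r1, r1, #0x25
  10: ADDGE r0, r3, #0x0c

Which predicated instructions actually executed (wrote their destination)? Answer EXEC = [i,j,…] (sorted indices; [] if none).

0: ✓ CMP  NZCV=0010
1: · MOVLS
2: · SUBLT
3: · SUBLS
4: ✓ CMP  NZCV=1000
5: ✓ MOVMI  r0←0x26
6: · SUBCS
7: · MOVEQ
8: ✓ CMP  NZCV=0010
9: ✓ SUBNE  r1←0x8f
10: ✓ ADDGE  r0←0x35

EXEC = [5,9,10]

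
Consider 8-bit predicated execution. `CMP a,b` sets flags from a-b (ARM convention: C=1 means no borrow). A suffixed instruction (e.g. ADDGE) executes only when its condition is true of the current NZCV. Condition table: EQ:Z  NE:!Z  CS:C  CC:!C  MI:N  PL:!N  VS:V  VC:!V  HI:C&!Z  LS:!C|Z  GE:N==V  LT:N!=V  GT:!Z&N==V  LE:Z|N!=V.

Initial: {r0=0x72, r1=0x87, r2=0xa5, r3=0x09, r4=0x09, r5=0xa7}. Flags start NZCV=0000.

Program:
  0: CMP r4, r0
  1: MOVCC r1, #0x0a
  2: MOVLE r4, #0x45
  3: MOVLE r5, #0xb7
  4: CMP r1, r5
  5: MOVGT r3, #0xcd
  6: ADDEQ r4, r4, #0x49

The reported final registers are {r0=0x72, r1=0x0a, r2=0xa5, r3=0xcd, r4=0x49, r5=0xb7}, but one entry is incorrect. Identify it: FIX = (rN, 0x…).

FIX = (r4, 0x45)

0: ✓ CMP  NZCV=1000
1: ✓ MOVCC  r1←0x0a
2: ✓ MOVLE  r4←0x45
3: ✓ MOVLE  r5←0xb7
4: ✓ CMP  NZCV=0000
5: ✓ MOVGT  r3←0xcd
6: · ADDEQ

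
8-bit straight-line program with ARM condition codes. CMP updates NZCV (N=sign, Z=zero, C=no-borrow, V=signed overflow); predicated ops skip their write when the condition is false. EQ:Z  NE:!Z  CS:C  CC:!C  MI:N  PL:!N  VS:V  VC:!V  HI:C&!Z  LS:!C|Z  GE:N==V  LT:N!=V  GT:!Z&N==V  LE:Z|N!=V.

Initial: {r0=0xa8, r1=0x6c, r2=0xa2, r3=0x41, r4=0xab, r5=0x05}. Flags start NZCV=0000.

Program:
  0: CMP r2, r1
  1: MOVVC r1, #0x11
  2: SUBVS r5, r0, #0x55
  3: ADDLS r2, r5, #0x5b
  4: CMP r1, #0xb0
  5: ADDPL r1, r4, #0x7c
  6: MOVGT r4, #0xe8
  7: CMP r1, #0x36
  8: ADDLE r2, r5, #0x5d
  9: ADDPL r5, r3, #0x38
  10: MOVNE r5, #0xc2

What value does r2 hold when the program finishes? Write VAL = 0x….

VAL = 0xa2

0: ✓ CMP  NZCV=0011
1: · MOVVC
2: ✓ SUBVS  r5←0x53
3: · ADDLS
4: ✓ CMP  NZCV=1001
5: · ADDPL
6: ✓ MOVGT  r4←0xe8
7: ✓ CMP  NZCV=0010
8: · ADDLE
9: ✓ ADDPL  r5←0x79
10: ✓ MOVNE  r5←0xc2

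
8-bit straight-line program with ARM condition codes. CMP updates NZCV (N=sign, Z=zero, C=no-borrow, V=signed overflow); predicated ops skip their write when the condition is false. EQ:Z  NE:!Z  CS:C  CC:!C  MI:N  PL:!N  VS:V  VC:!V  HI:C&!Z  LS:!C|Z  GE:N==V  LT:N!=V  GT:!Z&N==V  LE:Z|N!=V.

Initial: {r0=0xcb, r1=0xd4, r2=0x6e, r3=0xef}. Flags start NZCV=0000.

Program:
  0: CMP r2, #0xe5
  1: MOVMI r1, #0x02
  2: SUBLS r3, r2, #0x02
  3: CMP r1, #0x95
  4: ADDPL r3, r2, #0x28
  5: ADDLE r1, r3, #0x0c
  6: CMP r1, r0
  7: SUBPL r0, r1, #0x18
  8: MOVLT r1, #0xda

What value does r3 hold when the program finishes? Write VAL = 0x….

VAL = 0x96

0: ✓ CMP  NZCV=1001
1: ✓ MOVMI  r1←0x02
2: ✓ SUBLS  r3←0x6c
3: ✓ CMP  NZCV=0000
4: ✓ ADDPL  r3←0x96
5: · ADDLE
6: ✓ CMP  NZCV=0000
7: ✓ SUBPL  r0←0xea
8: · MOVLT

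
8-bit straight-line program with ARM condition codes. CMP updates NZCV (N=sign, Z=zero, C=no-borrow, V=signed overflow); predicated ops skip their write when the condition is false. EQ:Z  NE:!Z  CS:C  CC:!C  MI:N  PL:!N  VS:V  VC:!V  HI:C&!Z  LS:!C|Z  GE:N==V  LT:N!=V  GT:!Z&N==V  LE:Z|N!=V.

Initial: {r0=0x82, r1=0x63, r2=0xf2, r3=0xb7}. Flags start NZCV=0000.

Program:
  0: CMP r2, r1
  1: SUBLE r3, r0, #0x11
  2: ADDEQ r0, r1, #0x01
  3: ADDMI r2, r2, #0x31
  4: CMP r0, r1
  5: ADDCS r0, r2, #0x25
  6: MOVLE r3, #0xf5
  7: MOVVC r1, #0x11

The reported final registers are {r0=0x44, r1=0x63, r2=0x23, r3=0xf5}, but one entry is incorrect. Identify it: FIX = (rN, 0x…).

FIX = (r0, 0x48)

0: ✓ CMP  NZCV=1010
1: ✓ SUBLE  r3←0x71
2: · ADDEQ
3: ✓ ADDMI  r2←0x23
4: ✓ CMP  NZCV=0011
5: ✓ ADDCS  r0←0x48
6: ✓ MOVLE  r3←0xf5
7: · MOVVC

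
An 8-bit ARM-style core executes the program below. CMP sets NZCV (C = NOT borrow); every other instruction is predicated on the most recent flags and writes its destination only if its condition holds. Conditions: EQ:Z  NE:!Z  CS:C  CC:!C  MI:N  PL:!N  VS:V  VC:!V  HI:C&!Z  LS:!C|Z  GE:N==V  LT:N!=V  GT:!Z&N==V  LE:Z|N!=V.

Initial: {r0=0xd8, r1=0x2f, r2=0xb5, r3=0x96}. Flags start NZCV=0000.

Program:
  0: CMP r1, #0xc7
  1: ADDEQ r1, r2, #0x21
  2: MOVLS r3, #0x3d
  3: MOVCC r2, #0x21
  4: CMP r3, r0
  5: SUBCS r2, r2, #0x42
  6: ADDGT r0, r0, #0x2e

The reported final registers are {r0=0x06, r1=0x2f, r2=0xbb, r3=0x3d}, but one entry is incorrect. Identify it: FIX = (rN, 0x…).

0: ✓ CMP  NZCV=0000
1: · ADDEQ
2: ✓ MOVLS  r3←0x3d
3: ✓ MOVCC  r2←0x21
4: ✓ CMP  NZCV=0000
5: · SUBCS
6: ✓ ADDGT  r0←0x06

FIX = (r2, 0x21)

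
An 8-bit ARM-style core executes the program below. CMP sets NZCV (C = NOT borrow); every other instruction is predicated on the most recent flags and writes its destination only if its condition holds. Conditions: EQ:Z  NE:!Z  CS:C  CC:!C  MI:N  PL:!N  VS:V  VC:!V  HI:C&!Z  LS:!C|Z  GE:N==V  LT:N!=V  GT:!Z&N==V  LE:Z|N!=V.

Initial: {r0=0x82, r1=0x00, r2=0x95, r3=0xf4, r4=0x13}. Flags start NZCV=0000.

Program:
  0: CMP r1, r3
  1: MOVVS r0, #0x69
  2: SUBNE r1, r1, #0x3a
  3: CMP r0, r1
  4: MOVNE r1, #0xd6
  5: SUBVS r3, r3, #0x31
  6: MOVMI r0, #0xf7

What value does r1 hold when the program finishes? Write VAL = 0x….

VAL = 0xd6

0: ✓ CMP  NZCV=0000
1: · MOVVS
2: ✓ SUBNE  r1←0xc6
3: ✓ CMP  NZCV=1000
4: ✓ MOVNE  r1←0xd6
5: · SUBVS
6: ✓ MOVMI  r0←0xf7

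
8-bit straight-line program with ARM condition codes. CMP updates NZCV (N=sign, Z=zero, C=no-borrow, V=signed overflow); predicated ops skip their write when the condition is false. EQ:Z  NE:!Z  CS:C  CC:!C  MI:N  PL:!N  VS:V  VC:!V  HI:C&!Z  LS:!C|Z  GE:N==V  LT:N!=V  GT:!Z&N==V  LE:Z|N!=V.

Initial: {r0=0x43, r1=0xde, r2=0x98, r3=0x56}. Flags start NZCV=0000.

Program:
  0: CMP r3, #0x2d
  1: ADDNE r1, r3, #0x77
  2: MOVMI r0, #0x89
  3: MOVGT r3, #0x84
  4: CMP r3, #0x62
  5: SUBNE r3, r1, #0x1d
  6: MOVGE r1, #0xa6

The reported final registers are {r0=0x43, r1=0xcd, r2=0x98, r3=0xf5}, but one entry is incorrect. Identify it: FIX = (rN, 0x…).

FIX = (r3, 0xb0)

0: ✓ CMP  NZCV=0010
1: ✓ ADDNE  r1←0xcd
2: · MOVMI
3: ✓ MOVGT  r3←0x84
4: ✓ CMP  NZCV=0011
5: ✓ SUBNE  r3←0xb0
6: · MOVGE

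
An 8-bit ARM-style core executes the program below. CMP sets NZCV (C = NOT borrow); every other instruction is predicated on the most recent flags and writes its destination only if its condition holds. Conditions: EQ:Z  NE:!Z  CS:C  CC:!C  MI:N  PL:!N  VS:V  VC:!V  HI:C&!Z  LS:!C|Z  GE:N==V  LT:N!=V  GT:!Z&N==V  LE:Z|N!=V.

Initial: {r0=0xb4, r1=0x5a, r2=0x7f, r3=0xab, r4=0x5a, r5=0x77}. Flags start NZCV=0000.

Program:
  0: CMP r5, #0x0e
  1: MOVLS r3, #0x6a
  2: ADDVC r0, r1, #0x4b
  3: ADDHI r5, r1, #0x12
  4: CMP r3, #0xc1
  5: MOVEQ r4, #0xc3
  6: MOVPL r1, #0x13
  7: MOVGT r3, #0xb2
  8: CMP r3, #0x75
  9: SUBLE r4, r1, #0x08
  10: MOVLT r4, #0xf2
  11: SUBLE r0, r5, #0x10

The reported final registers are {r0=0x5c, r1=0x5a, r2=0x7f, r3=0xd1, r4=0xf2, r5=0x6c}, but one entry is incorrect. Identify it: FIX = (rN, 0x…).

0: ✓ CMP  NZCV=0010
1: · MOVLS
2: ✓ ADDVC  r0←0xa5
3: ✓ ADDHI  r5←0x6c
4: ✓ CMP  NZCV=1000
5: · MOVEQ
6: · MOVPL
7: · MOVGT
8: ✓ CMP  NZCV=0011
9: ✓ SUBLE  r4←0x52
10: ✓ MOVLT  r4←0xf2
11: ✓ SUBLE  r0←0x5c

FIX = (r3, 0xab)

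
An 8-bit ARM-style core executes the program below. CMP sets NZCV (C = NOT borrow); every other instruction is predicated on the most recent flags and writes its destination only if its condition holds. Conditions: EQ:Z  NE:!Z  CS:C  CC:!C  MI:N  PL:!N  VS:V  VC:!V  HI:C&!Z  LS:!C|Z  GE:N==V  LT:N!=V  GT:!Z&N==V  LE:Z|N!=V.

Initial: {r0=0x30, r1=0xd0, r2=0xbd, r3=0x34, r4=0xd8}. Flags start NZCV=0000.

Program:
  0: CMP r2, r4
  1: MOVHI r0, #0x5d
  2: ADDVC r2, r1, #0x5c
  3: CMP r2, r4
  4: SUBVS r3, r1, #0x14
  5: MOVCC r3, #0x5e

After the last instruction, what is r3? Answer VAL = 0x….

[0] flags=1000 → (cmp)
[1] flags=1000 HI?F → skip
[2] flags=1000 VC?T → r2=0x2c
[3] flags=0000 → (cmp)
[4] flags=0000 VS?F → skip
[5] flags=0000 CC?T → r3=0x5e

VAL = 0x5e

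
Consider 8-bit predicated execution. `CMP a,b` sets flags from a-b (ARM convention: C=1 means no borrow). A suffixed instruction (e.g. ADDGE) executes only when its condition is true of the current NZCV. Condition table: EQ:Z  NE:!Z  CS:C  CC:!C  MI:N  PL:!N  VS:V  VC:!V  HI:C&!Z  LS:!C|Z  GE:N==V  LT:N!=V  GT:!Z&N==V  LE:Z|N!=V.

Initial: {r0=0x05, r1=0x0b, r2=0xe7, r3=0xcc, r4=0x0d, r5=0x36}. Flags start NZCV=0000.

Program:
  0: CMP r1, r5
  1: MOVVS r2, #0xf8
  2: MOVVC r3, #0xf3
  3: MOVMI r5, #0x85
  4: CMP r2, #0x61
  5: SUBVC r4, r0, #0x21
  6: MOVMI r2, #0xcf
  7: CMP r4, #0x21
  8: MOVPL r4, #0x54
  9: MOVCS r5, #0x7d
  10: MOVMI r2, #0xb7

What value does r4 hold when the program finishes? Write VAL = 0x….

0: ✓ CMP  NZCV=1000
1: · MOVVS
2: ✓ MOVVC  r3←0xf3
3: ✓ MOVMI  r5←0x85
4: ✓ CMP  NZCV=1010
5: ✓ SUBVC  r4←0xe4
6: ✓ MOVMI  r2←0xcf
7: ✓ CMP  NZCV=1010
8: · MOVPL
9: ✓ MOVCS  r5←0x7d
10: ✓ MOVMI  r2←0xb7

VAL = 0xe4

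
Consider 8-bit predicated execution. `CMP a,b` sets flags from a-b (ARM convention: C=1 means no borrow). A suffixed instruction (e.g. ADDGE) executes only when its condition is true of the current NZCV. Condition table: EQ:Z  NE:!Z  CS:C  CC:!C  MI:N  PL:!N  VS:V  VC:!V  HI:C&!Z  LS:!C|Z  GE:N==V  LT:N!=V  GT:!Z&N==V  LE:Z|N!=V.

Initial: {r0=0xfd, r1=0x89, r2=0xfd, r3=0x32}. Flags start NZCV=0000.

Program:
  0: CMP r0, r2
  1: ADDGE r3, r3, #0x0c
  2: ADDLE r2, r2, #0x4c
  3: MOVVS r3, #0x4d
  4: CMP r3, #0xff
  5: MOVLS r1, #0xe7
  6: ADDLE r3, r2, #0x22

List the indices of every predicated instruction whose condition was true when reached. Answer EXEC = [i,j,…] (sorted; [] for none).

0: ✓ CMP  NZCV=0110
1: ✓ ADDGE  r3←0x3e
2: ✓ ADDLE  r2←0x49
3: · MOVVS
4: ✓ CMP  NZCV=0000
5: ✓ MOVLS  r1←0xe7
6: · ADDLE

EXEC = [1,2,5]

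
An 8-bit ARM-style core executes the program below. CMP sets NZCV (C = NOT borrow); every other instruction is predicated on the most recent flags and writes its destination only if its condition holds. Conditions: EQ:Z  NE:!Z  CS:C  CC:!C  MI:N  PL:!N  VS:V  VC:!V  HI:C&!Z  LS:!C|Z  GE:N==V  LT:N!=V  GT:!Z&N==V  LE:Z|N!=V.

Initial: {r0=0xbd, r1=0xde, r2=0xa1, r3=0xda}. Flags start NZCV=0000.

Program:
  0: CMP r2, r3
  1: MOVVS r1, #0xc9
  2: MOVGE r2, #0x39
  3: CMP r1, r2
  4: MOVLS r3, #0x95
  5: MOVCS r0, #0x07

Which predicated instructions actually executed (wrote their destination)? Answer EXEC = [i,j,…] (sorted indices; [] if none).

EXEC = [5]

0: ✓ CMP  NZCV=1000
1: · MOVVS
2: · MOVGE
3: ✓ CMP  NZCV=0010
4: · MOVLS
5: ✓ MOVCS  r0←0x07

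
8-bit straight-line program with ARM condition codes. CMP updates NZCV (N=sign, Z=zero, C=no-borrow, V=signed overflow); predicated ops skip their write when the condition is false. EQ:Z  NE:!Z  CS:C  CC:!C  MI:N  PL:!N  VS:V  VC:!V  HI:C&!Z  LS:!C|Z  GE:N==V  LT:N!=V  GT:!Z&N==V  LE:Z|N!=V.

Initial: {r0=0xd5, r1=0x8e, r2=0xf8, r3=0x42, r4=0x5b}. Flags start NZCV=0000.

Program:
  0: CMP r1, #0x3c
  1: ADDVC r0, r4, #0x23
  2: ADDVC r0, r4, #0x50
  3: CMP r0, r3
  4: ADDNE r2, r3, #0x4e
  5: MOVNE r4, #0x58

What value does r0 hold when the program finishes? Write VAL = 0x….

VAL = 0xd5

[0] flags=0011 → (cmp)
[1] flags=0011 VC?F → skip
[2] flags=0011 VC?F → skip
[3] flags=1010 → (cmp)
[4] flags=1010 NE?T → r2=0x90
[5] flags=1010 NE?T → r4=0x58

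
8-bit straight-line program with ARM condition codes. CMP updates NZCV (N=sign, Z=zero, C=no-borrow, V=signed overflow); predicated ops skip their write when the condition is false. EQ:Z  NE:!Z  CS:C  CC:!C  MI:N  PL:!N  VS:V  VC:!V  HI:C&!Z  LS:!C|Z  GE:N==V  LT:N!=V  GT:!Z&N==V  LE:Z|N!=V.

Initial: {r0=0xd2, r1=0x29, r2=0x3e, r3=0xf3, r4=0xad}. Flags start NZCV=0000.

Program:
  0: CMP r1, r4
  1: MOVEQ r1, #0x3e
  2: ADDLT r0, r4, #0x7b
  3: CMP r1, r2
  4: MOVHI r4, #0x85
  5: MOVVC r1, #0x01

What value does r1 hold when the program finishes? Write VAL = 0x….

VAL = 0x01

[0] flags=0000 → (cmp)
[1] flags=0000 EQ?F → skip
[2] flags=0000 LT?F → skip
[3] flags=1000 → (cmp)
[4] flags=1000 HI?F → skip
[5] flags=1000 VC?T → r1=0x01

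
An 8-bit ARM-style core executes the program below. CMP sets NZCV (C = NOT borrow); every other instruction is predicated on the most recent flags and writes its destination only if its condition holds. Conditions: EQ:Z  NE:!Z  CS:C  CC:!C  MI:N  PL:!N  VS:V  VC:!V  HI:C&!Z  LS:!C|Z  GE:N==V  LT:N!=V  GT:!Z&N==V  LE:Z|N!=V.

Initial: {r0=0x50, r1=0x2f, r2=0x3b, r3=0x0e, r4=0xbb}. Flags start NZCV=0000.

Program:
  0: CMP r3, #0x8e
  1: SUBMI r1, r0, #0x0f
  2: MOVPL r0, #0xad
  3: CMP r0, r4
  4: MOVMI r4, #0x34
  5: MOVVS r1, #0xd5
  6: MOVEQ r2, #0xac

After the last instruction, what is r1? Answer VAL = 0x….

VAL = 0xd5

0: ✓ CMP  NZCV=1001
1: ✓ SUBMI  r1←0x41
2: · MOVPL
3: ✓ CMP  NZCV=1001
4: ✓ MOVMI  r4←0x34
5: ✓ MOVVS  r1←0xd5
6: · MOVEQ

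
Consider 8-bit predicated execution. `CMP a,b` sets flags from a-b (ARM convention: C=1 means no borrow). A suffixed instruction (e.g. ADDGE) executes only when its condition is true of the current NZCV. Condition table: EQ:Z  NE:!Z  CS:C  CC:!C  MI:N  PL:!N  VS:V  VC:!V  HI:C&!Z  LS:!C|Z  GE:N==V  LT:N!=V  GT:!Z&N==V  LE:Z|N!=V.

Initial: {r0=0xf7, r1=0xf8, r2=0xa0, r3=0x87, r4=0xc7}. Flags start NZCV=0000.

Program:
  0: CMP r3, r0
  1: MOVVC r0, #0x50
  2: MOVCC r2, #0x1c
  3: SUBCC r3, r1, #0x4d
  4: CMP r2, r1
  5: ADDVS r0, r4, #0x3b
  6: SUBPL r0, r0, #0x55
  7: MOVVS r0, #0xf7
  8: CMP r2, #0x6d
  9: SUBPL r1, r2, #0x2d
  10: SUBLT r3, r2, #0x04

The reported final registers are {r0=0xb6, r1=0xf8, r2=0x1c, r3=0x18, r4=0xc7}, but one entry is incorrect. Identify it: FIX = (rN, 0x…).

FIX = (r0, 0xfb)

[0] flags=1000 → (cmp)
[1] flags=1000 VC?T → r0=0x50
[2] flags=1000 CC?T → r2=0x1c
[3] flags=1000 CC?T → r3=0xab
[4] flags=0000 → (cmp)
[5] flags=0000 VS?F → skip
[6] flags=0000 PL?T → r0=0xfb
[7] flags=0000 VS?F → skip
[8] flags=1000 → (cmp)
[9] flags=1000 PL?F → skip
[10] flags=1000 LT?T → r3=0x18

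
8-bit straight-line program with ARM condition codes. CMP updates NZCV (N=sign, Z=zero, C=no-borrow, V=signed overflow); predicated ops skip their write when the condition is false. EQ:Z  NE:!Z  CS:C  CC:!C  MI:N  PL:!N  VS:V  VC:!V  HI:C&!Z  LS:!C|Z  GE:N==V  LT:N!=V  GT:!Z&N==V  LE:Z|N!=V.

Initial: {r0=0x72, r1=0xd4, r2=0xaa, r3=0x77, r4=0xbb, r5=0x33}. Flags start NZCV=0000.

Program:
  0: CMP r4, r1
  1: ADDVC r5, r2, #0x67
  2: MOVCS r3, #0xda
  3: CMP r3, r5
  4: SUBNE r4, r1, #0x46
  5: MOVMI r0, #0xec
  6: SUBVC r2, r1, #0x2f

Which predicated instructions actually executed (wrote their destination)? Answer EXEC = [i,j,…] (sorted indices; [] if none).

EXEC = [1,4,6]

0: ✓ CMP  NZCV=1000
1: ✓ ADDVC  r5←0x11
2: · MOVCS
3: ✓ CMP  NZCV=0010
4: ✓ SUBNE  r4←0x8e
5: · MOVMI
6: ✓ SUBVC  r2←0xa5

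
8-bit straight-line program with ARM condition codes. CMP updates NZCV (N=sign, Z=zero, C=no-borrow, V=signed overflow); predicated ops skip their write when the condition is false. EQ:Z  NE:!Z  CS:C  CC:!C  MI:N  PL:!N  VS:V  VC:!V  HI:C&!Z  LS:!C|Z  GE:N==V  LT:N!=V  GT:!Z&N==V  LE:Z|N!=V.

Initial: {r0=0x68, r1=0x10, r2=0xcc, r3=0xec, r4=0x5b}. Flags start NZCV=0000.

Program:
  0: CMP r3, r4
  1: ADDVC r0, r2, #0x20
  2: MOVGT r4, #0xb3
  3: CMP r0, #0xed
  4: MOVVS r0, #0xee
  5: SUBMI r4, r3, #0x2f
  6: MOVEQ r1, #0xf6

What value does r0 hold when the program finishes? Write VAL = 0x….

VAL = 0xec

[0] flags=1010 → (cmp)
[1] flags=1010 VC?T → r0=0xec
[2] flags=1010 GT?F → skip
[3] flags=1000 → (cmp)
[4] flags=1000 VS?F → skip
[5] flags=1000 MI?T → r4=0xbd
[6] flags=1000 EQ?F → skip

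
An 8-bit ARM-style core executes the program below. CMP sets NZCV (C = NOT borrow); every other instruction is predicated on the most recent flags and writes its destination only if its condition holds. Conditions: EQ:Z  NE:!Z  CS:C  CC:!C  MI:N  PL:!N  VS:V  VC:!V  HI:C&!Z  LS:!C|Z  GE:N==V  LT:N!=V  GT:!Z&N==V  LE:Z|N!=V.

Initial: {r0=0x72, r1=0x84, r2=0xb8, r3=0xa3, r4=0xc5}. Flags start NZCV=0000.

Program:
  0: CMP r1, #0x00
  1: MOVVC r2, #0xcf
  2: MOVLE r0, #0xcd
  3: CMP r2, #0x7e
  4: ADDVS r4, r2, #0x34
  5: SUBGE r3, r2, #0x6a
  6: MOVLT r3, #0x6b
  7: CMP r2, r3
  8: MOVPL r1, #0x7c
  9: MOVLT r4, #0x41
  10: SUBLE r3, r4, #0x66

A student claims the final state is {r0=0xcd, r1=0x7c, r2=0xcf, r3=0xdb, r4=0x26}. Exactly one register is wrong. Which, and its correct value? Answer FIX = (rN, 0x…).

FIX = (r4, 0x41)

0: ✓ CMP  NZCV=1010
1: ✓ MOVVC  r2←0xcf
2: ✓ MOVLE  r0←0xcd
3: ✓ CMP  NZCV=0011
4: ✓ ADDVS  r4←0x03
5: · SUBGE
6: ✓ MOVLT  r3←0x6b
7: ✓ CMP  NZCV=0011
8: ✓ MOVPL  r1←0x7c
9: ✓ MOVLT  r4←0x41
10: ✓ SUBLE  r3←0xdb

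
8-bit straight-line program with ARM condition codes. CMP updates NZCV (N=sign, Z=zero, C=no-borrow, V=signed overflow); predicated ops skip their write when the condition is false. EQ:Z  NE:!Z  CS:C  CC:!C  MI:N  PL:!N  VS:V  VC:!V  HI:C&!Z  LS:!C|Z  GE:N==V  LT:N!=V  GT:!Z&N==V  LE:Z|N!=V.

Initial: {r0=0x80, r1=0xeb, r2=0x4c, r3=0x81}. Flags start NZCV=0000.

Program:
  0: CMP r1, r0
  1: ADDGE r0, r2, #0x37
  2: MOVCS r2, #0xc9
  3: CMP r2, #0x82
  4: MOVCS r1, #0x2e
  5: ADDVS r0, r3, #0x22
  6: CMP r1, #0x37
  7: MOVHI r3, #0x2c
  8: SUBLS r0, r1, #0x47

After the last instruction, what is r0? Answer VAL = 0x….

VAL = 0xe7

0: ✓ CMP  NZCV=0010
1: ✓ ADDGE  r0←0x83
2: ✓ MOVCS  r2←0xc9
3: ✓ CMP  NZCV=0010
4: ✓ MOVCS  r1←0x2e
5: · ADDVS
6: ✓ CMP  NZCV=1000
7: · MOVHI
8: ✓ SUBLS  r0←0xe7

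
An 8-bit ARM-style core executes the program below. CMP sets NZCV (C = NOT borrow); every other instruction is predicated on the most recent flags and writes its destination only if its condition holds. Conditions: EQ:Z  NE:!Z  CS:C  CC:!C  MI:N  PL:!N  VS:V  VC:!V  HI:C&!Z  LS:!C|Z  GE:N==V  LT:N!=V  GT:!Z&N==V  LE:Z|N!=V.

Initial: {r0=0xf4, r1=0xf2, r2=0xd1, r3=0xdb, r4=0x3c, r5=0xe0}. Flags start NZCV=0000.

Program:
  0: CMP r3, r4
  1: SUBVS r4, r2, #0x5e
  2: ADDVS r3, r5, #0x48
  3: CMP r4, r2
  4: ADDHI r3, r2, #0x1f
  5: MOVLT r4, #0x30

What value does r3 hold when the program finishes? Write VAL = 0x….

[0] flags=1010 → (cmp)
[1] flags=1010 VS?F → skip
[2] flags=1010 VS?F → skip
[3] flags=0000 → (cmp)
[4] flags=0000 HI?F → skip
[5] flags=0000 LT?F → skip

VAL = 0xdb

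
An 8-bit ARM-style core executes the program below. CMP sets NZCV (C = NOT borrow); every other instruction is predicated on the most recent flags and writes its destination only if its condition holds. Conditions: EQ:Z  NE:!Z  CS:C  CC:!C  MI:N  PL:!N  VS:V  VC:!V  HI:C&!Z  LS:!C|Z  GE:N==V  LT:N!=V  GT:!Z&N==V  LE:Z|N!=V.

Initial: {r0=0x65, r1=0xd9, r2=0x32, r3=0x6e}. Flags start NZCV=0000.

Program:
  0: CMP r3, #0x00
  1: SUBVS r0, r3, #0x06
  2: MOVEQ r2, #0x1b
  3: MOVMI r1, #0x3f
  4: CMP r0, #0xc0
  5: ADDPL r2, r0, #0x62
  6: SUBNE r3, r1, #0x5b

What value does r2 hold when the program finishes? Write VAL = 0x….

VAL = 0x32

0: ✓ CMP  NZCV=0010
1: · SUBVS
2: · MOVEQ
3: · MOVMI
4: ✓ CMP  NZCV=1001
5: · ADDPL
6: ✓ SUBNE  r3←0x7e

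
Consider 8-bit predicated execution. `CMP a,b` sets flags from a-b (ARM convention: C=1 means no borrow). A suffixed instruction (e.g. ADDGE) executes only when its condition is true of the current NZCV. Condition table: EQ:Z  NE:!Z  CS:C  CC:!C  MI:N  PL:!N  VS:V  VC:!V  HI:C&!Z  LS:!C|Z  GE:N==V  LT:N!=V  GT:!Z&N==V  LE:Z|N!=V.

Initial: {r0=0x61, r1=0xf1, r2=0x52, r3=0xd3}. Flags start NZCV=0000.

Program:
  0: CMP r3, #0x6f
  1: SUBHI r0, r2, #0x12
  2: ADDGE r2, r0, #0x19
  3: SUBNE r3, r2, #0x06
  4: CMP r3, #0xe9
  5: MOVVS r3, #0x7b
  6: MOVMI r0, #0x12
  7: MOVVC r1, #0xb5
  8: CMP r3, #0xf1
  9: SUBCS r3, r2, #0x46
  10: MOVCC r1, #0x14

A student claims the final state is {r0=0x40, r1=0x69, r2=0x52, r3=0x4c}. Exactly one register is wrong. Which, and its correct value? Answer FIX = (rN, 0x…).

FIX = (r1, 0x14)

0: ✓ CMP  NZCV=0011
1: ✓ SUBHI  r0←0x40
2: · ADDGE
3: ✓ SUBNE  r3←0x4c
4: ✓ CMP  NZCV=0000
5: · MOVVS
6: · MOVMI
7: ✓ MOVVC  r1←0xb5
8: ✓ CMP  NZCV=0000
9: · SUBCS
10: ✓ MOVCC  r1←0x14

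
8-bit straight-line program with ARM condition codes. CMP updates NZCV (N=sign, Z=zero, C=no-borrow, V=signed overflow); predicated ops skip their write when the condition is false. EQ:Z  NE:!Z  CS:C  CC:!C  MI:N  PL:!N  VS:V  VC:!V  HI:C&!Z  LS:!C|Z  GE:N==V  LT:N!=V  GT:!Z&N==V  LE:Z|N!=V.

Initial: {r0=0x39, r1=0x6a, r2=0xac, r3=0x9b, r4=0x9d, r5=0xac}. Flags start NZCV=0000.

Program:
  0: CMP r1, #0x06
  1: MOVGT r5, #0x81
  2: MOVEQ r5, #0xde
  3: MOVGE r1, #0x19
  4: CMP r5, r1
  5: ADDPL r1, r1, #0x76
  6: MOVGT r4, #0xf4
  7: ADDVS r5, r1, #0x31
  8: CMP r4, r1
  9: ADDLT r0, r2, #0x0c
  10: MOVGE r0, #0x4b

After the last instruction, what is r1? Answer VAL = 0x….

VAL = 0x8f

[0] flags=0010 → (cmp)
[1] flags=0010 GT?T → r5=0x81
[2] flags=0010 EQ?F → skip
[3] flags=0010 GE?T → r1=0x19
[4] flags=0011 → (cmp)
[5] flags=0011 PL?T → r1=0x8f
[6] flags=0011 GT?F → skip
[7] flags=0011 VS?T → r5=0xc0
[8] flags=0010 → (cmp)
[9] flags=0010 LT?F → skip
[10] flags=0010 GE?T → r0=0x4b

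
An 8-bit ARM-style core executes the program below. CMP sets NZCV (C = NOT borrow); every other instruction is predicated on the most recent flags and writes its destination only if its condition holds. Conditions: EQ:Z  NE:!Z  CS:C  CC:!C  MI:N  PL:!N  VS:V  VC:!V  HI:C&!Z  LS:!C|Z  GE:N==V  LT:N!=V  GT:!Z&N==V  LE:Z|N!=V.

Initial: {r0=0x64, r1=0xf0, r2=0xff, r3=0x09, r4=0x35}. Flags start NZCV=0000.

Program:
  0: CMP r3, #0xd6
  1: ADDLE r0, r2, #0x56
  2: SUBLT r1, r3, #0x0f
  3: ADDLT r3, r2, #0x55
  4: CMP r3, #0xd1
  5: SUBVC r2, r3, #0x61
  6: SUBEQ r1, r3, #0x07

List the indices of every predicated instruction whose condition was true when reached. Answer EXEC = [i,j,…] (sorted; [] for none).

[0] flags=0000 → (cmp)
[1] flags=0000 LE?F → skip
[2] flags=0000 LT?F → skip
[3] flags=0000 LT?F → skip
[4] flags=0000 → (cmp)
[5] flags=0000 VC?T → r2=0xa8
[6] flags=0000 EQ?F → skip

EXEC = [5]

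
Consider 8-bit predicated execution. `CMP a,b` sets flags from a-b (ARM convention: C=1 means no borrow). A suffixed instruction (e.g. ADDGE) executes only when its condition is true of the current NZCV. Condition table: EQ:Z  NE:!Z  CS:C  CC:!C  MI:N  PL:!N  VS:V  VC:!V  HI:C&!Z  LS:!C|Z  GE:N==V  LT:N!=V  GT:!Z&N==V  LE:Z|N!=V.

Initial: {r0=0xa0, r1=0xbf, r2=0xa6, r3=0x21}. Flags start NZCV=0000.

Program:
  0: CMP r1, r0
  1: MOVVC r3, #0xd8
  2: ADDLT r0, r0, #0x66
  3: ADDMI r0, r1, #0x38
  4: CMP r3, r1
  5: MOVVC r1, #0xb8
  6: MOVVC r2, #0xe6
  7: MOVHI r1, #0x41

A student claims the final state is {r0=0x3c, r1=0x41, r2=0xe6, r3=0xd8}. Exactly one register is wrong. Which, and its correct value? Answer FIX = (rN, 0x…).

[0] flags=0010 → (cmp)
[1] flags=0010 VC?T → r3=0xd8
[2] flags=0010 LT?F → skip
[3] flags=0010 MI?F → skip
[4] flags=0010 → (cmp)
[5] flags=0010 VC?T → r1=0xb8
[6] flags=0010 VC?T → r2=0xe6
[7] flags=0010 HI?T → r1=0x41

FIX = (r0, 0xa0)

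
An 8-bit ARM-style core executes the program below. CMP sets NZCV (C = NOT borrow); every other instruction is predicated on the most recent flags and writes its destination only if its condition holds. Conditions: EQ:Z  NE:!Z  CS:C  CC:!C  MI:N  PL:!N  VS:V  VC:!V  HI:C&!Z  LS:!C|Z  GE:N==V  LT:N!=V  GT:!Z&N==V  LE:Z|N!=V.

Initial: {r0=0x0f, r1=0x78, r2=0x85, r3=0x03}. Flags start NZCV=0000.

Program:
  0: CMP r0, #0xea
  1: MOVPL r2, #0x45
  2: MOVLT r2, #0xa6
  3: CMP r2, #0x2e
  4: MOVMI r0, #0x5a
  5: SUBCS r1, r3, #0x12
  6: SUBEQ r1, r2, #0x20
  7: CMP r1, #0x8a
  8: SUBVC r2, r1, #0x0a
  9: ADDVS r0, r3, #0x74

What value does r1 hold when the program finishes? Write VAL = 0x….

[0] flags=0000 → (cmp)
[1] flags=0000 PL?T → r2=0x45
[2] flags=0000 LT?F → skip
[3] flags=0010 → (cmp)
[4] flags=0010 MI?F → skip
[5] flags=0010 CS?T → r1=0xf1
[6] flags=0010 EQ?F → skip
[7] flags=0010 → (cmp)
[8] flags=0010 VC?T → r2=0xe7
[9] flags=0010 VS?F → skip

VAL = 0xf1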